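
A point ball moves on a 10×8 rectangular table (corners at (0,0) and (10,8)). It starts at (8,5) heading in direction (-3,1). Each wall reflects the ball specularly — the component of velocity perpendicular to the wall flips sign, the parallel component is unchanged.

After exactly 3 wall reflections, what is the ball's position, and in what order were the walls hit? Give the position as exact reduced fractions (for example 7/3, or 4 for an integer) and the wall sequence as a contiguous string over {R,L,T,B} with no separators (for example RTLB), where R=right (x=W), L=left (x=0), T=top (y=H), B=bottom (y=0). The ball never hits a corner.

1. t=8/3 → L at (0,23/3); v=(3,1)
2. t=1/3 → T at (1,8); v=(3,-1)
3. t=3 → R at (10,5); v=(-3,-1)

Final position: (10,5)
Wall sequence: LTR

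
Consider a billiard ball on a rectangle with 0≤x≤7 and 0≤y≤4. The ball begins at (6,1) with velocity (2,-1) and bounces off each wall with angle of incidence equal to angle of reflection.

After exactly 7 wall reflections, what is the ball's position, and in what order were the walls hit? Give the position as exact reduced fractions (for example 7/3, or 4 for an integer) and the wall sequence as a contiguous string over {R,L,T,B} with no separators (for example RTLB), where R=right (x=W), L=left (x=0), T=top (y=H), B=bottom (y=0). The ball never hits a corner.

Final position: (0,2)
Wall sequence: RBLTRBL

1. t=1/2 → R at (7,1/2); v=(-2,-1)
2. t=1/2 → B at (6,0); v=(-2,1)
3. t=3 → L at (0,3); v=(2,1)
4. t=1 → T at (2,4); v=(2,-1)
5. t=5/2 → R at (7,3/2); v=(-2,-1)
6. t=3/2 → B at (4,0); v=(-2,1)
7. t=2 → L at (0,2); v=(2,1)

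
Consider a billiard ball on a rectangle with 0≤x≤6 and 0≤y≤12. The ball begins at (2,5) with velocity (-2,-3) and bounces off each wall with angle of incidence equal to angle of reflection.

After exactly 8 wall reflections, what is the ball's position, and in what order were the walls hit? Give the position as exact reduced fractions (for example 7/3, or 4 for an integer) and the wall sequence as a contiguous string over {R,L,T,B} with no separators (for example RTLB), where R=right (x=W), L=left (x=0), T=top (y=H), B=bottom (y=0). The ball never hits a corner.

Final position: (0,10)
Wall sequence: LBRTLBRL

1. t=1 → L at (0,2); v=(2,-3)
2. t=2/3 → B at (4/3,0); v=(2,3)
3. t=7/3 → R at (6,7); v=(-2,3)
4. t=5/3 → T at (8/3,12); v=(-2,-3)
5. t=4/3 → L at (0,8); v=(2,-3)
6. t=8/3 → B at (16/3,0); v=(2,3)
7. t=1/3 → R at (6,1); v=(-2,3)
8. t=3 → L at (0,10); v=(2,3)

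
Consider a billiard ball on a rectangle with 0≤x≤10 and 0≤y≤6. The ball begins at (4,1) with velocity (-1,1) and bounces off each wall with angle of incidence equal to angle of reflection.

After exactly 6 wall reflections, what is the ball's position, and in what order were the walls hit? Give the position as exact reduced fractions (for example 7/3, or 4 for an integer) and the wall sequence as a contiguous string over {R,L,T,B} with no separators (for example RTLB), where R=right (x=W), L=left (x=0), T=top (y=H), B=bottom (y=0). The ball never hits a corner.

1. t=4 → L at (0,5); v=(1,1)
2. t=1 → T at (1,6); v=(1,-1)
3. t=6 → B at (7,0); v=(1,1)
4. t=3 → R at (10,3); v=(-1,1)
5. t=3 → T at (7,6); v=(-1,-1)
6. t=6 → B at (1,0); v=(-1,1)

Final position: (1,0)
Wall sequence: LTBRTB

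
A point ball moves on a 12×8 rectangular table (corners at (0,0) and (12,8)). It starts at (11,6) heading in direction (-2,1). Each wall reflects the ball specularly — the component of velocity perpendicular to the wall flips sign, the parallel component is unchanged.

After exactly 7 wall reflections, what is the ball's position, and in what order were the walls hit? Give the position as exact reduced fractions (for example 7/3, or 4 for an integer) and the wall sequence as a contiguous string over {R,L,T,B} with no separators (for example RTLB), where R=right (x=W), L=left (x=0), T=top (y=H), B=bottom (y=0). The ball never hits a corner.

Final position: (12,5/2)
Wall sequence: TLBRLTR

1. t=2 → T at (7,8); v=(-2,-1)
2. t=7/2 → L at (0,9/2); v=(2,-1)
3. t=9/2 → B at (9,0); v=(2,1)
4. t=3/2 → R at (12,3/2); v=(-2,1)
5. t=6 → L at (0,15/2); v=(2,1)
6. t=1/2 → T at (1,8); v=(2,-1)
7. t=11/2 → R at (12,5/2); v=(-2,-1)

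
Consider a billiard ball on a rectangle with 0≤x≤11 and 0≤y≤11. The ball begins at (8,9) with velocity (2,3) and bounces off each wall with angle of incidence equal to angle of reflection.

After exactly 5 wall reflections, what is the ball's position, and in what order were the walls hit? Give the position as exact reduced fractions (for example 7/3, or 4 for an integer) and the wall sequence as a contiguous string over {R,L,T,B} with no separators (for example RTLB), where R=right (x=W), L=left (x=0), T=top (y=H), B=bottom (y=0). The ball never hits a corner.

Final position: (2,11)
Wall sequence: TRBLT

1. t=2/3 → T at (28/3,11); v=(2,-3)
2. t=5/6 → R at (11,17/2); v=(-2,-3)
3. t=17/6 → B at (16/3,0); v=(-2,3)
4. t=8/3 → L at (0,8); v=(2,3)
5. t=1 → T at (2,11); v=(2,-3)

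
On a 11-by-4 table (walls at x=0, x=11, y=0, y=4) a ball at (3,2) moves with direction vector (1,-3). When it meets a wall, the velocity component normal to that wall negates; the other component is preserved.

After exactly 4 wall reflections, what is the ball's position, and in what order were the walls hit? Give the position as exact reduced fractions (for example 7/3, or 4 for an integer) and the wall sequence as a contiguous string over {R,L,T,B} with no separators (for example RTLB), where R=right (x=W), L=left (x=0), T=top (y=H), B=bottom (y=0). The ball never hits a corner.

1. t=2/3 → B at (11/3,0); v=(1,3)
2. t=4/3 → T at (5,4); v=(1,-3)
3. t=4/3 → B at (19/3,0); v=(1,3)
4. t=4/3 → T at (23/3,4); v=(1,-3)

Final position: (23/3,4)
Wall sequence: BTBT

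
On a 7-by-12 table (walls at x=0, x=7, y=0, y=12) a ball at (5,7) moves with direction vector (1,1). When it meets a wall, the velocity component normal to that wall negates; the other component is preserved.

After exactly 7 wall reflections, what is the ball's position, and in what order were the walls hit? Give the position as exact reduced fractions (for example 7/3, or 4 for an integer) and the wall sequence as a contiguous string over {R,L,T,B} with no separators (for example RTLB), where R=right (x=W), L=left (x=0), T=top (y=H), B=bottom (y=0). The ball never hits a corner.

Final position: (6,12)
Wall sequence: RTLRBLT

1. t=2 → R at (7,9); v=(-1,1)
2. t=3 → T at (4,12); v=(-1,-1)
3. t=4 → L at (0,8); v=(1,-1)
4. t=7 → R at (7,1); v=(-1,-1)
5. t=1 → B at (6,0); v=(-1,1)
6. t=6 → L at (0,6); v=(1,1)
7. t=6 → T at (6,12); v=(1,-1)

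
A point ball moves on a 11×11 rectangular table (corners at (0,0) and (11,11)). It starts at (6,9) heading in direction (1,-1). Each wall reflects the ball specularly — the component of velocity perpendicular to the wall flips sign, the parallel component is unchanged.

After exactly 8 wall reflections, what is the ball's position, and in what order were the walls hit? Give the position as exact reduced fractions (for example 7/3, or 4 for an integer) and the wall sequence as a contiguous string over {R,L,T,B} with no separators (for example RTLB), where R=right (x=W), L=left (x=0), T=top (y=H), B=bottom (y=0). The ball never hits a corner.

Final position: (4,11)
Wall sequence: RBLTRBLT

1. t=5 → R at (11,4); v=(-1,-1)
2. t=4 → B at (7,0); v=(-1,1)
3. t=7 → L at (0,7); v=(1,1)
4. t=4 → T at (4,11); v=(1,-1)
5. t=7 → R at (11,4); v=(-1,-1)
6. t=4 → B at (7,0); v=(-1,1)
7. t=7 → L at (0,7); v=(1,1)
8. t=4 → T at (4,11); v=(1,-1)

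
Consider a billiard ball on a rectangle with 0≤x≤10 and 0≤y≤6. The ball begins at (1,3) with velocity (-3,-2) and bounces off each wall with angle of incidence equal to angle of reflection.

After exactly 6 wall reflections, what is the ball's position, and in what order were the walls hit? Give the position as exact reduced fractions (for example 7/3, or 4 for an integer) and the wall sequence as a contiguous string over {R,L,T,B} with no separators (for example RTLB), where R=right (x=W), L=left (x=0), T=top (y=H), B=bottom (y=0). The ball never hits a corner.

Final position: (3/2,0)
Wall sequence: LBRTLB

1. t=1/3 → L at (0,7/3); v=(3,-2)
2. t=7/6 → B at (7/2,0); v=(3,2)
3. t=13/6 → R at (10,13/3); v=(-3,2)
4. t=5/6 → T at (15/2,6); v=(-3,-2)
5. t=5/2 → L at (0,1); v=(3,-2)
6. t=1/2 → B at (3/2,0); v=(3,2)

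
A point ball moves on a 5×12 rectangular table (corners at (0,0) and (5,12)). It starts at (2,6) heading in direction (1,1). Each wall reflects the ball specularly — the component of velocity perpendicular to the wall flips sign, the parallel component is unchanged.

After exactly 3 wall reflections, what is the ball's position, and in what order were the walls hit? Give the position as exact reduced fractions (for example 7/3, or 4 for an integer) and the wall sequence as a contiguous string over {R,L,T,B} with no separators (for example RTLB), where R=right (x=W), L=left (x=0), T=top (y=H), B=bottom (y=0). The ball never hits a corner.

1. t=3 → R at (5,9); v=(-1,1)
2. t=3 → T at (2,12); v=(-1,-1)
3. t=2 → L at (0,10); v=(1,-1)

Final position: (0,10)
Wall sequence: RTL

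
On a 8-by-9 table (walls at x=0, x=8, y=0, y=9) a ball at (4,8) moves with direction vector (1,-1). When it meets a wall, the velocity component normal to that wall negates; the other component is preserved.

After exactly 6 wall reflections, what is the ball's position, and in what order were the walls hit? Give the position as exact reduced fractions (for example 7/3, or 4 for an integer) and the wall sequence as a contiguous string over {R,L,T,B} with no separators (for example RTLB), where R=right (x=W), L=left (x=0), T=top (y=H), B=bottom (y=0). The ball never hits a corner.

1. t=4 → R at (8,4); v=(-1,-1)
2. t=4 → B at (4,0); v=(-1,1)
3. t=4 → L at (0,4); v=(1,1)
4. t=5 → T at (5,9); v=(1,-1)
5. t=3 → R at (8,6); v=(-1,-1)
6. t=6 → B at (2,0); v=(-1,1)

Final position: (2,0)
Wall sequence: RBLTRB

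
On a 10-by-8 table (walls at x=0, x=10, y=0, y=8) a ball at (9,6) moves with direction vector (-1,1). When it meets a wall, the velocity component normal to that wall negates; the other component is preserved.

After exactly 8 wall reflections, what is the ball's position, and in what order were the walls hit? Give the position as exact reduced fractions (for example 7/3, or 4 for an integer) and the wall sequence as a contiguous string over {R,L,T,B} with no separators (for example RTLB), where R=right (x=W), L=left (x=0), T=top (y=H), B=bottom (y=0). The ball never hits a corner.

1. t=2 → T at (7,8); v=(-1,-1)
2. t=7 → L at (0,1); v=(1,-1)
3. t=1 → B at (1,0); v=(1,1)
4. t=8 → T at (9,8); v=(1,-1)
5. t=1 → R at (10,7); v=(-1,-1)
6. t=7 → B at (3,0); v=(-1,1)
7. t=3 → L at (0,3); v=(1,1)
8. t=5 → T at (5,8); v=(1,-1)

Final position: (5,8)
Wall sequence: TLBTRBLT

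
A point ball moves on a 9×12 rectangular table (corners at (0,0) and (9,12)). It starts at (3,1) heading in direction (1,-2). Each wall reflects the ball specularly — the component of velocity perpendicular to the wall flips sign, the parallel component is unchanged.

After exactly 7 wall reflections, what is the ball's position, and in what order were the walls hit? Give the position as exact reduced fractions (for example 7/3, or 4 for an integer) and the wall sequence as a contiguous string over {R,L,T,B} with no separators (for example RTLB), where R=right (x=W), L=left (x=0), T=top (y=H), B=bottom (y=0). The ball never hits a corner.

1. t=1/2 → B at (7/2,0); v=(1,2)
2. t=11/2 → R at (9,11); v=(-1,2)
3. t=1/2 → T at (17/2,12); v=(-1,-2)
4. t=6 → B at (5/2,0); v=(-1,2)
5. t=5/2 → L at (0,5); v=(1,2)
6. t=7/2 → T at (7/2,12); v=(1,-2)
7. t=11/2 → R at (9,1); v=(-1,-2)

Final position: (9,1)
Wall sequence: BRTBLTR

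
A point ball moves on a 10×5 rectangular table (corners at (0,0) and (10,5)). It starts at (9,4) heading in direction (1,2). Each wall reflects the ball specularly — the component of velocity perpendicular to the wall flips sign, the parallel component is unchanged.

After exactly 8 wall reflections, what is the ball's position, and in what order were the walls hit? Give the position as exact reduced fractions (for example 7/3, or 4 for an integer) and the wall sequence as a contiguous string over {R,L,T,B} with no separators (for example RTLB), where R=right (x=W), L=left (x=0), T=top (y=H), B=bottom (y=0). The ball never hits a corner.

Final position: (2,0)
Wall sequence: TRBTBTLB

1. t=1/2 → T at (19/2,5); v=(1,-2)
2. t=1/2 → R at (10,4); v=(-1,-2)
3. t=2 → B at (8,0); v=(-1,2)
4. t=5/2 → T at (11/2,5); v=(-1,-2)
5. t=5/2 → B at (3,0); v=(-1,2)
6. t=5/2 → T at (1/2,5); v=(-1,-2)
7. t=1/2 → L at (0,4); v=(1,-2)
8. t=2 → B at (2,0); v=(1,2)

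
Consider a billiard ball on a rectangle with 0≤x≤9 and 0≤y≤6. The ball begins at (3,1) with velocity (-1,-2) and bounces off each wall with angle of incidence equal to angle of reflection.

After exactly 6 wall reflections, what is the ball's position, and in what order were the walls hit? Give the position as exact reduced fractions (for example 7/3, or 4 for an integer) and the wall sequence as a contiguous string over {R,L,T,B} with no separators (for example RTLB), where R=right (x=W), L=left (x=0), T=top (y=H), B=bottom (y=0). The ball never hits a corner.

Final position: (9,1)
Wall sequence: BLTBTR

1. t=1/2 → B at (5/2,0); v=(-1,2)
2. t=5/2 → L at (0,5); v=(1,2)
3. t=1/2 → T at (1/2,6); v=(1,-2)
4. t=3 → B at (7/2,0); v=(1,2)
5. t=3 → T at (13/2,6); v=(1,-2)
6. t=5/2 → R at (9,1); v=(-1,-2)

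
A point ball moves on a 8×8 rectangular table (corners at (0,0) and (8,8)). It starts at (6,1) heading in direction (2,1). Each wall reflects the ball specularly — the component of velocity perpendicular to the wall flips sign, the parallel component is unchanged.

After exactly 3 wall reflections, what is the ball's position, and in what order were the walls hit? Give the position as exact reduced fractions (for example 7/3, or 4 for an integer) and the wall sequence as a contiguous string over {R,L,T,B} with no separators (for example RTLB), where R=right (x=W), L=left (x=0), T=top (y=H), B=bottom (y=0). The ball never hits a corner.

1. t=1 → R at (8,2); v=(-2,1)
2. t=4 → L at (0,6); v=(2,1)
3. t=2 → T at (4,8); v=(2,-1)

Final position: (4,8)
Wall sequence: RLT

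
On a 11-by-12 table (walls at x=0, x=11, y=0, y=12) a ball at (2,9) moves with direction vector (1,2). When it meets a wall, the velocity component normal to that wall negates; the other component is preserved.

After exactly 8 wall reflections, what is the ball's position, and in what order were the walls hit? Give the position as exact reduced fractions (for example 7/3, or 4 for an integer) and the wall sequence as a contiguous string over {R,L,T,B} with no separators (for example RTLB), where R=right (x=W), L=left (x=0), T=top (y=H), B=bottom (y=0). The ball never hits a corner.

1. t=3/2 → T at (7/2,12); v=(1,-2)
2. t=6 → B at (19/2,0); v=(1,2)
3. t=3/2 → R at (11,3); v=(-1,2)
4. t=9/2 → T at (13/2,12); v=(-1,-2)
5. t=6 → B at (1/2,0); v=(-1,2)
6. t=1/2 → L at (0,1); v=(1,2)
7. t=11/2 → T at (11/2,12); v=(1,-2)
8. t=11/2 → R at (11,1); v=(-1,-2)

Final position: (11,1)
Wall sequence: TBRTBLTR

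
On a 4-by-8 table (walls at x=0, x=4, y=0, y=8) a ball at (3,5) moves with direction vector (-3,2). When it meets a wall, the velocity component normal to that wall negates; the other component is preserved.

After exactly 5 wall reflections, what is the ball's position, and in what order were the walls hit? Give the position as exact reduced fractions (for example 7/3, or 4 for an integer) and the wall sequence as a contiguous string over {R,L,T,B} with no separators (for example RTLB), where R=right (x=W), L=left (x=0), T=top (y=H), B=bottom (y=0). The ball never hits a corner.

1. t=1 → L at (0,7); v=(3,2)
2. t=1/2 → T at (3/2,8); v=(3,-2)
3. t=5/6 → R at (4,19/3); v=(-3,-2)
4. t=4/3 → L at (0,11/3); v=(3,-2)
5. t=4/3 → R at (4,1); v=(-3,-2)

Final position: (4,1)
Wall sequence: LTRLR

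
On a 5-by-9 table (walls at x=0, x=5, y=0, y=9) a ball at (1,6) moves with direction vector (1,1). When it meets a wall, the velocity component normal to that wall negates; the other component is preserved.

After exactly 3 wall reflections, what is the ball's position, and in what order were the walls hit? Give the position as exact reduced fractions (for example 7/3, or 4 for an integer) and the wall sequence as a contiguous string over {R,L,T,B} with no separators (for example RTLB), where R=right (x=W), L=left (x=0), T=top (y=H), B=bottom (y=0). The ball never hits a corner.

1. t=3 → T at (4,9); v=(1,-1)
2. t=1 → R at (5,8); v=(-1,-1)
3. t=5 → L at (0,3); v=(1,-1)

Final position: (0,3)
Wall sequence: TRL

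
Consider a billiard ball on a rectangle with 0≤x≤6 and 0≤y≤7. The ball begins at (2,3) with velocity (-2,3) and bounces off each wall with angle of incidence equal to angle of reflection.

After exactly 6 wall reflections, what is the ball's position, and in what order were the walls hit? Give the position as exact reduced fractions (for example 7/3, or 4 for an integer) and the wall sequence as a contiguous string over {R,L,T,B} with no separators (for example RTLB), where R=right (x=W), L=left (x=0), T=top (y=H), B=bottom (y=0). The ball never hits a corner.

Final position: (0,4)
Wall sequence: LTBRTL

1. t=1 → L at (0,6); v=(2,3)
2. t=1/3 → T at (2/3,7); v=(2,-3)
3. t=7/3 → B at (16/3,0); v=(2,3)
4. t=1/3 → R at (6,1); v=(-2,3)
5. t=2 → T at (2,7); v=(-2,-3)
6. t=1 → L at (0,4); v=(2,-3)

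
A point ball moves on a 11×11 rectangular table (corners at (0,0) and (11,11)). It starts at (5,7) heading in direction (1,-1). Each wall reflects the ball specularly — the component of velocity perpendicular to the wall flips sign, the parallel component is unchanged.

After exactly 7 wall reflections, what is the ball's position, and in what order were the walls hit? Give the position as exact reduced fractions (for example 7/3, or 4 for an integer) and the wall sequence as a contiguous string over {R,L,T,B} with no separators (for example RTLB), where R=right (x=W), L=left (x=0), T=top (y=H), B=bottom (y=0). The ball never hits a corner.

1. t=6 → R at (11,1); v=(-1,-1)
2. t=1 → B at (10,0); v=(-1,1)
3. t=10 → L at (0,10); v=(1,1)
4. t=1 → T at (1,11); v=(1,-1)
5. t=10 → R at (11,1); v=(-1,-1)
6. t=1 → B at (10,0); v=(-1,1)
7. t=10 → L at (0,10); v=(1,1)

Final position: (0,10)
Wall sequence: RBLTRBL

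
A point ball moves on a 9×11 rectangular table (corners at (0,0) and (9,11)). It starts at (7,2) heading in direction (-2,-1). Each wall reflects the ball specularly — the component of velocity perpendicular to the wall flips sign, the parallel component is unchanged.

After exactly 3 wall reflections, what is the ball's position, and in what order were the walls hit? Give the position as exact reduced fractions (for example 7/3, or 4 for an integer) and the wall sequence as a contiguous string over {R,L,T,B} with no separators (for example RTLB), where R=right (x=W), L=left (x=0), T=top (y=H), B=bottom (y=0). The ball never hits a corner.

Final position: (9,6)
Wall sequence: BLR

1. t=2 → B at (3,0); v=(-2,1)
2. t=3/2 → L at (0,3/2); v=(2,1)
3. t=9/2 → R at (9,6); v=(-2,1)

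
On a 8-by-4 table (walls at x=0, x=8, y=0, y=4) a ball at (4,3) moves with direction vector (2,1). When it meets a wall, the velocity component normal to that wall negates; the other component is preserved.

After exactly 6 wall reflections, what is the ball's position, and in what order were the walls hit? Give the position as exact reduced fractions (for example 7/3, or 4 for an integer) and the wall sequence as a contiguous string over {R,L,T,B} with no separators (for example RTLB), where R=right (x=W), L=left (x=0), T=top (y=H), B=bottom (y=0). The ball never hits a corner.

Final position: (8,3)
Wall sequence: TRBLTR

1. t=1 → T at (6,4); v=(2,-1)
2. t=1 → R at (8,3); v=(-2,-1)
3. t=3 → B at (2,0); v=(-2,1)
4. t=1 → L at (0,1); v=(2,1)
5. t=3 → T at (6,4); v=(2,-1)
6. t=1 → R at (8,3); v=(-2,-1)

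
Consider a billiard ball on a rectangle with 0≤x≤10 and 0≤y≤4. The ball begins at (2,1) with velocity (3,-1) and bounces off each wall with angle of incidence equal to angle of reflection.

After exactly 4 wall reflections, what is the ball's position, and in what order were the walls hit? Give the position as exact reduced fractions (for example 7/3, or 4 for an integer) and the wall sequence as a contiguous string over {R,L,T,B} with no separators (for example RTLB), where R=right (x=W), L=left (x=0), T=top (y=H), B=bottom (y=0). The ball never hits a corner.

1. t=1 → B at (5,0); v=(3,1)
2. t=5/3 → R at (10,5/3); v=(-3,1)
3. t=7/3 → T at (3,4); v=(-3,-1)
4. t=1 → L at (0,3); v=(3,-1)

Final position: (0,3)
Wall sequence: BRTL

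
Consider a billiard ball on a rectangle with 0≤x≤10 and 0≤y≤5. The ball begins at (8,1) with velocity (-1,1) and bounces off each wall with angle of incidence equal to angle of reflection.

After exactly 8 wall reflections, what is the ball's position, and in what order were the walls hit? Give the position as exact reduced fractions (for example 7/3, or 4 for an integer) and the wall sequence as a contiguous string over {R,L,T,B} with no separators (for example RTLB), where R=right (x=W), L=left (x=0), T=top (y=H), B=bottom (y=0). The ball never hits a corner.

Final position: (0,1)
Wall sequence: TLBTRBTL

1. t=4 → T at (4,5); v=(-1,-1)
2. t=4 → L at (0,1); v=(1,-1)
3. t=1 → B at (1,0); v=(1,1)
4. t=5 → T at (6,5); v=(1,-1)
5. t=4 → R at (10,1); v=(-1,-1)
6. t=1 → B at (9,0); v=(-1,1)
7. t=5 → T at (4,5); v=(-1,-1)
8. t=4 → L at (0,1); v=(1,-1)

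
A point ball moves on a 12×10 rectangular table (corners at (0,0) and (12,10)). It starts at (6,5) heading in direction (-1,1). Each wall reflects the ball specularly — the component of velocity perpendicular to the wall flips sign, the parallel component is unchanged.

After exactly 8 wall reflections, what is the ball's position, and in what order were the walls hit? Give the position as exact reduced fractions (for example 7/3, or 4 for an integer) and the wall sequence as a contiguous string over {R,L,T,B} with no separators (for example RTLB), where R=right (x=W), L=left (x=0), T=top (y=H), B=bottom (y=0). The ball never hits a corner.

Final position: (12,7)
Wall sequence: TLBRTLBR

1. t=5 → T at (1,10); v=(-1,-1)
2. t=1 → L at (0,9); v=(1,-1)
3. t=9 → B at (9,0); v=(1,1)
4. t=3 → R at (12,3); v=(-1,1)
5. t=7 → T at (5,10); v=(-1,-1)
6. t=5 → L at (0,5); v=(1,-1)
7. t=5 → B at (5,0); v=(1,1)
8. t=7 → R at (12,7); v=(-1,1)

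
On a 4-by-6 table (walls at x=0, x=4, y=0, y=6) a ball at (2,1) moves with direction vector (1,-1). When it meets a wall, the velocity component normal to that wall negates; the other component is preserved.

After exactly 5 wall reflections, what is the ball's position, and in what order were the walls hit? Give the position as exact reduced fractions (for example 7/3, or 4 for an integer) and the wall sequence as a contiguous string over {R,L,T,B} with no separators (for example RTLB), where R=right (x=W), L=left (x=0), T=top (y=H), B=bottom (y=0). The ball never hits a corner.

1. t=1 → B at (3,0); v=(1,1)
2. t=1 → R at (4,1); v=(-1,1)
3. t=4 → L at (0,5); v=(1,1)
4. t=1 → T at (1,6); v=(1,-1)
5. t=3 → R at (4,3); v=(-1,-1)

Final position: (4,3)
Wall sequence: BRLTR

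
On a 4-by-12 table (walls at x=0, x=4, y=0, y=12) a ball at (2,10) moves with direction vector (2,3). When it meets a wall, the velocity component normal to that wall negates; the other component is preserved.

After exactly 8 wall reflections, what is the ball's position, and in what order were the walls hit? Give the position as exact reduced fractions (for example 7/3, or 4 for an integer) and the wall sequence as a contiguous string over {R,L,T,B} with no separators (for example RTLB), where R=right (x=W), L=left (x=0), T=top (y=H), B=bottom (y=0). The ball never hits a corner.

Final position: (4,11)
Wall sequence: TRLBRLTR

1. t=2/3 → T at (10/3,12); v=(2,-3)
2. t=1/3 → R at (4,11); v=(-2,-3)
3. t=2 → L at (0,5); v=(2,-3)
4. t=5/3 → B at (10/3,0); v=(2,3)
5. t=1/3 → R at (4,1); v=(-2,3)
6. t=2 → L at (0,7); v=(2,3)
7. t=5/3 → T at (10/3,12); v=(2,-3)
8. t=1/3 → R at (4,11); v=(-2,-3)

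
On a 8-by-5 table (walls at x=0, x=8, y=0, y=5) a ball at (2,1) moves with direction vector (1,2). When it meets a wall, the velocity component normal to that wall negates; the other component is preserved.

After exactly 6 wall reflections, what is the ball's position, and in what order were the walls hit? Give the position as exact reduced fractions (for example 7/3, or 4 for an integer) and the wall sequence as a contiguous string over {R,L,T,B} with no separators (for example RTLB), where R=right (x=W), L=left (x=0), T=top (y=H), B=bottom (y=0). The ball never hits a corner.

1. t=2 → T at (4,5); v=(1,-2)
2. t=5/2 → B at (13/2,0); v=(1,2)
3. t=3/2 → R at (8,3); v=(-1,2)
4. t=1 → T at (7,5); v=(-1,-2)
5. t=5/2 → B at (9/2,0); v=(-1,2)
6. t=5/2 → T at (2,5); v=(-1,-2)

Final position: (2,5)
Wall sequence: TBRTBT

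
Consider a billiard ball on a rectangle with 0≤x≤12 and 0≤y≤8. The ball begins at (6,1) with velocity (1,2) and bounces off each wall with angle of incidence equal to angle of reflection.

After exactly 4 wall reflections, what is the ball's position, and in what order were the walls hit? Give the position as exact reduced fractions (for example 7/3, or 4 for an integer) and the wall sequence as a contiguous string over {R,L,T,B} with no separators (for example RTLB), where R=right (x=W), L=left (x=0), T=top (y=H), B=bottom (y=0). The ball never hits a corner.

Final position: (13/2,8)
Wall sequence: TRBT

1. t=7/2 → T at (19/2,8); v=(1,-2)
2. t=5/2 → R at (12,3); v=(-1,-2)
3. t=3/2 → B at (21/2,0); v=(-1,2)
4. t=4 → T at (13/2,8); v=(-1,-2)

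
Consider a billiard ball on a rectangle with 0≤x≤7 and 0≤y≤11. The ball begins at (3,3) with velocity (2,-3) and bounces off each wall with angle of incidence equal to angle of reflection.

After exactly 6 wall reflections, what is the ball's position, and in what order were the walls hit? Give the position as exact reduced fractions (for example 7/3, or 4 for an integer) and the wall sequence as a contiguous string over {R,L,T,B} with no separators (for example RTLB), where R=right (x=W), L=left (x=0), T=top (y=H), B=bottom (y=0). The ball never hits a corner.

Final position: (7,2)
Wall sequence: BRTLBR

1. t=1 → B at (5,0); v=(2,3)
2. t=1 → R at (7,3); v=(-2,3)
3. t=8/3 → T at (5/3,11); v=(-2,-3)
4. t=5/6 → L at (0,17/2); v=(2,-3)
5. t=17/6 → B at (17/3,0); v=(2,3)
6. t=2/3 → R at (7,2); v=(-2,3)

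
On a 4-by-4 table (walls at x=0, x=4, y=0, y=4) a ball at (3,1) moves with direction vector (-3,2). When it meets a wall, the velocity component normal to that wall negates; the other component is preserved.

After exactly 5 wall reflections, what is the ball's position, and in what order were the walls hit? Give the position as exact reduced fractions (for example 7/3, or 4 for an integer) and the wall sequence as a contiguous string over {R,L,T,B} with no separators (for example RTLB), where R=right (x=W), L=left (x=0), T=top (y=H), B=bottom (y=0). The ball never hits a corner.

Final position: (0,1/3)
Wall sequence: LTRBL

1. t=1 → L at (0,3); v=(3,2)
2. t=1/2 → T at (3/2,4); v=(3,-2)
3. t=5/6 → R at (4,7/3); v=(-3,-2)
4. t=7/6 → B at (1/2,0); v=(-3,2)
5. t=1/6 → L at (0,1/3); v=(3,2)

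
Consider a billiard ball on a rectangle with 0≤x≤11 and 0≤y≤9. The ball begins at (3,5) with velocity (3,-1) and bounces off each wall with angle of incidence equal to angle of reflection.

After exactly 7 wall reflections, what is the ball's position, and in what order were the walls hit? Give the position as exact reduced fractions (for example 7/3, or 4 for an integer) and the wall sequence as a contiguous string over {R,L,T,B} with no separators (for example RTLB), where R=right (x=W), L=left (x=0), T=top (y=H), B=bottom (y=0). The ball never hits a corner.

Final position: (11,17/3)
Wall sequence: RBLRLTR

1. t=8/3 → R at (11,7/3); v=(-3,-1)
2. t=7/3 → B at (4,0); v=(-3,1)
3. t=4/3 → L at (0,4/3); v=(3,1)
4. t=11/3 → R at (11,5); v=(-3,1)
5. t=11/3 → L at (0,26/3); v=(3,1)
6. t=1/3 → T at (1,9); v=(3,-1)
7. t=10/3 → R at (11,17/3); v=(-3,-1)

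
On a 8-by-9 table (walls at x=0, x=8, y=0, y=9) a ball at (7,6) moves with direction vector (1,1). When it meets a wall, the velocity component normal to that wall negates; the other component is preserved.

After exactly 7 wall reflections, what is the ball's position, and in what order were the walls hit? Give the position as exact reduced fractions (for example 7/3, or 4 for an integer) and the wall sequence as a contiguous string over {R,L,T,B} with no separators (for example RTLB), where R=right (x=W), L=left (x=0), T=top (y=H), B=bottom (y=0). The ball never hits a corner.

1. t=1 → R at (8,7); v=(-1,1)
2. t=2 → T at (6,9); v=(-1,-1)
3. t=6 → L at (0,3); v=(1,-1)
4. t=3 → B at (3,0); v=(1,1)
5. t=5 → R at (8,5); v=(-1,1)
6. t=4 → T at (4,9); v=(-1,-1)
7. t=4 → L at (0,5); v=(1,-1)

Final position: (0,5)
Wall sequence: RTLBRTL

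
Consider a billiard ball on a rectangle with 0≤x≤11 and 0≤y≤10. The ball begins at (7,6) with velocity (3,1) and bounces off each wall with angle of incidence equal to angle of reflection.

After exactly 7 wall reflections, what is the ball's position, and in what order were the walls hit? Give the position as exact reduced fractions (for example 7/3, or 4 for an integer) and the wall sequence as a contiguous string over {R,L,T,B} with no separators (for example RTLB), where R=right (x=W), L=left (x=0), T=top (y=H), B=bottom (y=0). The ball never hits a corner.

1. t=4/3 → R at (11,22/3); v=(-3,1)
2. t=8/3 → T at (3,10); v=(-3,-1)
3. t=1 → L at (0,9); v=(3,-1)
4. t=11/3 → R at (11,16/3); v=(-3,-1)
5. t=11/3 → L at (0,5/3); v=(3,-1)
6. t=5/3 → B at (5,0); v=(3,1)
7. t=2 → R at (11,2); v=(-3,1)

Final position: (11,2)
Wall sequence: RTLRLBR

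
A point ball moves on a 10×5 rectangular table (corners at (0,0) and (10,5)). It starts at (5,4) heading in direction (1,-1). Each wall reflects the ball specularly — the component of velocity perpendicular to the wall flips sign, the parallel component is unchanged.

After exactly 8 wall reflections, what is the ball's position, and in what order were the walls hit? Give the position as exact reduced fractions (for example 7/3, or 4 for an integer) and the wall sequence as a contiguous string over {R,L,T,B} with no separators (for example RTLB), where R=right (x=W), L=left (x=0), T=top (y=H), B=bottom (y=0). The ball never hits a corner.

Final position: (10,1)
Wall sequence: BRTBLTBR

1. t=4 → B at (9,0); v=(1,1)
2. t=1 → R at (10,1); v=(-1,1)
3. t=4 → T at (6,5); v=(-1,-1)
4. t=5 → B at (1,0); v=(-1,1)
5. t=1 → L at (0,1); v=(1,1)
6. t=4 → T at (4,5); v=(1,-1)
7. t=5 → B at (9,0); v=(1,1)
8. t=1 → R at (10,1); v=(-1,1)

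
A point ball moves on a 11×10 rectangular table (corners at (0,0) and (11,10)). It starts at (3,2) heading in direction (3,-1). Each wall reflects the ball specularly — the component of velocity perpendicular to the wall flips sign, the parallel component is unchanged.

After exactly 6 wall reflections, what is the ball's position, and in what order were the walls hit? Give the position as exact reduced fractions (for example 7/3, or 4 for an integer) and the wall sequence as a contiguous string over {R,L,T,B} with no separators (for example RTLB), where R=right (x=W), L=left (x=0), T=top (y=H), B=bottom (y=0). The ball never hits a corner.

1. t=2 → B at (9,0); v=(3,1)
2. t=2/3 → R at (11,2/3); v=(-3,1)
3. t=11/3 → L at (0,13/3); v=(3,1)
4. t=11/3 → R at (11,8); v=(-3,1)
5. t=2 → T at (5,10); v=(-3,-1)
6. t=5/3 → L at (0,25/3); v=(3,-1)

Final position: (0,25/3)
Wall sequence: BRLRTL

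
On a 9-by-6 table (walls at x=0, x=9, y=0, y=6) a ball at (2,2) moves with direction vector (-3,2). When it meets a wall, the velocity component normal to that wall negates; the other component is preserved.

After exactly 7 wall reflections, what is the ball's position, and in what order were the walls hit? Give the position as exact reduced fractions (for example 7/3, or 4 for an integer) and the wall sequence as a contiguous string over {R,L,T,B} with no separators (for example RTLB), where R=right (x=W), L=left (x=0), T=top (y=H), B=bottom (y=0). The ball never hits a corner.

Final position: (9,8/3)
Wall sequence: LTRBLTR

1. t=2/3 → L at (0,10/3); v=(3,2)
2. t=4/3 → T at (4,6); v=(3,-2)
3. t=5/3 → R at (9,8/3); v=(-3,-2)
4. t=4/3 → B at (5,0); v=(-3,2)
5. t=5/3 → L at (0,10/3); v=(3,2)
6. t=4/3 → T at (4,6); v=(3,-2)
7. t=5/3 → R at (9,8/3); v=(-3,-2)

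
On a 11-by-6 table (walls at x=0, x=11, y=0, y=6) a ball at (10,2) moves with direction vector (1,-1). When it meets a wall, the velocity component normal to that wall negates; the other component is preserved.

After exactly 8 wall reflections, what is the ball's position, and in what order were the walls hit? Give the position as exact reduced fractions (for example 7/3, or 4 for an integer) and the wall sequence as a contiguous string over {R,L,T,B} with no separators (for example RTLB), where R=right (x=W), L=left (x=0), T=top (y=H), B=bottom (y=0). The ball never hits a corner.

Final position: (8,0)
Wall sequence: RBTLBTRB

1. t=1 → R at (11,1); v=(-1,-1)
2. t=1 → B at (10,0); v=(-1,1)
3. t=6 → T at (4,6); v=(-1,-1)
4. t=4 → L at (0,2); v=(1,-1)
5. t=2 → B at (2,0); v=(1,1)
6. t=6 → T at (8,6); v=(1,-1)
7. t=3 → R at (11,3); v=(-1,-1)
8. t=3 → B at (8,0); v=(-1,1)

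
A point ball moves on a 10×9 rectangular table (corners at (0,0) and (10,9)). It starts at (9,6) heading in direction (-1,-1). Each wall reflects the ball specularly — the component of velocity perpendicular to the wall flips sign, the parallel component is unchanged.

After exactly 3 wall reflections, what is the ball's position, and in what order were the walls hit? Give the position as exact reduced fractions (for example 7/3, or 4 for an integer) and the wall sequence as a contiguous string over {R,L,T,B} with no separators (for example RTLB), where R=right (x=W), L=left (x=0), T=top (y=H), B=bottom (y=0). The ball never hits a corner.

Final position: (6,9)
Wall sequence: BLT

1. t=6 → B at (3,0); v=(-1,1)
2. t=3 → L at (0,3); v=(1,1)
3. t=6 → T at (6,9); v=(1,-1)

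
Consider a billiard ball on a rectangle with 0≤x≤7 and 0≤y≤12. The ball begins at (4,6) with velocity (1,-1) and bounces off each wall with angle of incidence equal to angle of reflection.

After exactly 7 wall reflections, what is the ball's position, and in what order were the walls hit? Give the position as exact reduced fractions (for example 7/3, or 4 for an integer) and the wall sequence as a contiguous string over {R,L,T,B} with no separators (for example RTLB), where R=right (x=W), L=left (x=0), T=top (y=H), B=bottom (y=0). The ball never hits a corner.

1. t=3 → R at (7,3); v=(-1,-1)
2. t=3 → B at (4,0); v=(-1,1)
3. t=4 → L at (0,4); v=(1,1)
4. t=7 → R at (7,11); v=(-1,1)
5. t=1 → T at (6,12); v=(-1,-1)
6. t=6 → L at (0,6); v=(1,-1)
7. t=6 → B at (6,0); v=(1,1)

Final position: (6,0)
Wall sequence: RBLRTLB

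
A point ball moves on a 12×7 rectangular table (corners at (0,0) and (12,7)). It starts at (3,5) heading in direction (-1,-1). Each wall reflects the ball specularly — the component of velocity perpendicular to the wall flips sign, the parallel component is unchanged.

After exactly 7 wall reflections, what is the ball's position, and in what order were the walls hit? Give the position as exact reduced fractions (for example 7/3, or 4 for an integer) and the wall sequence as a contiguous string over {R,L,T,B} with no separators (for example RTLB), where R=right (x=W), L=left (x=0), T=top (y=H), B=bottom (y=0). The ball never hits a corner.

Final position: (0,6)
Wall sequence: LBTRBTL

1. t=3 → L at (0,2); v=(1,-1)
2. t=2 → B at (2,0); v=(1,1)
3. t=7 → T at (9,7); v=(1,-1)
4. t=3 → R at (12,4); v=(-1,-1)
5. t=4 → B at (8,0); v=(-1,1)
6. t=7 → T at (1,7); v=(-1,-1)
7. t=1 → L at (0,6); v=(1,-1)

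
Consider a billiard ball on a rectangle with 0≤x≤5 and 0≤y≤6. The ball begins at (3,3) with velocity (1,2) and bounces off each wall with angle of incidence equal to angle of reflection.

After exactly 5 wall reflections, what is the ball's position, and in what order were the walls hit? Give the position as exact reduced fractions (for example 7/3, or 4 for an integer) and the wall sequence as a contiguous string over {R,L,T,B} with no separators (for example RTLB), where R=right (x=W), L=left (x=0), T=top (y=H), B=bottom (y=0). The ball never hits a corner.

1. t=3/2 → T at (9/2,6); v=(1,-2)
2. t=1/2 → R at (5,5); v=(-1,-2)
3. t=5/2 → B at (5/2,0); v=(-1,2)
4. t=5/2 → L at (0,5); v=(1,2)
5. t=1/2 → T at (1/2,6); v=(1,-2)

Final position: (1/2,6)
Wall sequence: TRBLT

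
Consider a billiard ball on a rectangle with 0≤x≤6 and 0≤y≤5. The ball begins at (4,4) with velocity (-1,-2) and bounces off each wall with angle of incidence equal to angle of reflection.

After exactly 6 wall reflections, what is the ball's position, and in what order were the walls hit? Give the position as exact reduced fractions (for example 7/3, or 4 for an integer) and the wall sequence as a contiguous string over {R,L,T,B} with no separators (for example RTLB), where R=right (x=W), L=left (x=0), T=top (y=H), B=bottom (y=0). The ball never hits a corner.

1. t=2 → B at (2,0); v=(-1,2)
2. t=2 → L at (0,4); v=(1,2)
3. t=1/2 → T at (1/2,5); v=(1,-2)
4. t=5/2 → B at (3,0); v=(1,2)
5. t=5/2 → T at (11/2,5); v=(1,-2)
6. t=1/2 → R at (6,4); v=(-1,-2)

Final position: (6,4)
Wall sequence: BLTBTR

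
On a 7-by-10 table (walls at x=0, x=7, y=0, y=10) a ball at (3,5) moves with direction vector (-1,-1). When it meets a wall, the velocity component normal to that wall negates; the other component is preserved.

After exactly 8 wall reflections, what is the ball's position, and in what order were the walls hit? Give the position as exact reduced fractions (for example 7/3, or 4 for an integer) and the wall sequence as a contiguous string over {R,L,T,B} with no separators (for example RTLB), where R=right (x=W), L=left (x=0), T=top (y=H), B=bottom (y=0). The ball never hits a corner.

1. t=3 → L at (0,2); v=(1,-1)
2. t=2 → B at (2,0); v=(1,1)
3. t=5 → R at (7,5); v=(-1,1)
4. t=5 → T at (2,10); v=(-1,-1)
5. t=2 → L at (0,8); v=(1,-1)
6. t=7 → R at (7,1); v=(-1,-1)
7. t=1 → B at (6,0); v=(-1,1)
8. t=6 → L at (0,6); v=(1,1)

Final position: (0,6)
Wall sequence: LBRTLRBL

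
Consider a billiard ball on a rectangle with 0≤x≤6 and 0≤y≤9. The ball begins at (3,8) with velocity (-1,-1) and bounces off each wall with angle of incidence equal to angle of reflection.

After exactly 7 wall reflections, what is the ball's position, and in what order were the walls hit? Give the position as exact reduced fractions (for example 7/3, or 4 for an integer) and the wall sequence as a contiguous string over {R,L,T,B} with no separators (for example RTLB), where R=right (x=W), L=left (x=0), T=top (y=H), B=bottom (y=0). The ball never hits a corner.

Final position: (1,0)
Wall sequence: LBRLTRB

1. t=3 → L at (0,5); v=(1,-1)
2. t=5 → B at (5,0); v=(1,1)
3. t=1 → R at (6,1); v=(-1,1)
4. t=6 → L at (0,7); v=(1,1)
5. t=2 → T at (2,9); v=(1,-1)
6. t=4 → R at (6,5); v=(-1,-1)
7. t=5 → B at (1,0); v=(-1,1)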